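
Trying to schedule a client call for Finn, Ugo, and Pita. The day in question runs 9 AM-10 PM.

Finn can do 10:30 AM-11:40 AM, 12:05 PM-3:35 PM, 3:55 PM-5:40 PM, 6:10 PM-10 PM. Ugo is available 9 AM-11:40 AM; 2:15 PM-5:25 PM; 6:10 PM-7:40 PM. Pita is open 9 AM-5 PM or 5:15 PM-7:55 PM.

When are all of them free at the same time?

Finn ∩ Ugo: 10:30-11:40, 14:15-15:35, 15:55-17:25, 18:10-19:40.
Finn ∩ Ugo ∩ Pita: 10:30-11:40, 14:15-15:35, 15:55-17:00, 17:15-17:25, 18:10-19:40.
So the common availability across everyone is 10:30-11:40, 14:15-15:35, 15:55-17:00, 17:15-17:25, 18:10-19:40.

10:30-11:40, 14:15-15:35, 15:55-17:00, 17:15-17:25, 18:10-19:40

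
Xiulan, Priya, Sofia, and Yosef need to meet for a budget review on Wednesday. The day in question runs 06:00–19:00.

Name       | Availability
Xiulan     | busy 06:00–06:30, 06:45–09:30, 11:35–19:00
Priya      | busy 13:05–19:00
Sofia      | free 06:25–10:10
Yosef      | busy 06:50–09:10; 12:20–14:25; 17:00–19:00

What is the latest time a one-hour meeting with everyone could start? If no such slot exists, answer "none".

none

Xiulan free: 06:30-06:45, 09:30-11:35 (invert busy blocks within the working day).
Priya free: 06:00-13:05 (invert busy blocks within the working day).
Sofia free: 06:25-10:10.
Yosef free: 06:00-06:50, 09:10-12:20, 14:25-17:00 (invert busy blocks within the working day).
Xiulan ∩ Priya: 06:30-06:45, 09:30-11:35.
Xiulan ∩ Priya ∩ Sofia: 06:30-06:45, 09:30-10:10.
Xiulan ∩ Priya ∩ Sofia ∩ Yosef: 06:30-06:45, 09:30-10:10.
No common window is at least 60 minutes long.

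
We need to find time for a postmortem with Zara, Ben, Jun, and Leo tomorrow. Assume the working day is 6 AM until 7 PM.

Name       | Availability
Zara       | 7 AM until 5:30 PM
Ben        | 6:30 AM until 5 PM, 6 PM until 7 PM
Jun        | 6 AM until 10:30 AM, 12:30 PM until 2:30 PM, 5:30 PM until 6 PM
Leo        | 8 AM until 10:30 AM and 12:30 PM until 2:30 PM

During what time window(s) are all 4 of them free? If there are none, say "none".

08:00-10:30, 12:30-14:30

Zara ∩ Ben: 07:00-17:00.
Zara ∩ Ben ∩ Jun: 07:00-10:30, 12:30-14:30.
Zara ∩ Ben ∩ Jun ∩ Leo: 08:00-10:30, 12:30-14:30.
Those are the intersection windows.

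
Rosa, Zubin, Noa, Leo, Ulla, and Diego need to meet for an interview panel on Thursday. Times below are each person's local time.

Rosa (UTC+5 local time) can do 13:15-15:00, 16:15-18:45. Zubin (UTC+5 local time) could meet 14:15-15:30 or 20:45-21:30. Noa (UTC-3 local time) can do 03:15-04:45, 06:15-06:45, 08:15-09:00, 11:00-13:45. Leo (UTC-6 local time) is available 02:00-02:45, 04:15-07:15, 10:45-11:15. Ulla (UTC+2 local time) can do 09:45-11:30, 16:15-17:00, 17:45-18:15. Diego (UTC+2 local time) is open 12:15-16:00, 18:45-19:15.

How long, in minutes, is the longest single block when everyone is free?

0

Rosa in UTC: 08:15-10:00, 11:15-13:45 (subtract 5h to convert from UTC+5).
Zubin in UTC: 09:15-10:30, 15:45-16:30 (subtract 5h to convert from UTC+5).
Noa in UTC: 06:15-07:45, 09:15-09:45, 11:15-12:00, 14:00-16:45 (add 3h to convert from UTC-3).
Leo in UTC: 08:00-08:45, 10:15-13:15, 16:45-17:15 (add 6h to convert from UTC-6).
Ulla in UTC: 07:45-09:30, 14:15-15:00, 15:45-16:15 (subtract 2h to convert from UTC+2).
Diego in UTC: 10:15-14:00, 16:45-17:15 (subtract 2h to convert from UTC+2).
Rosa ∩ Zubin: 09:15-10:00.
Rosa ∩ Zubin ∩ Noa: 09:15-09:45.
Rosa ∩ Zubin ∩ Noa ∩ Leo: ∅.
Rosa ∩ Zubin ∩ Noa ∩ Leo ∩ Ulla: ∅.
Rosa ∩ Zubin ∩ Noa ∩ Leo ∩ Ulla ∩ Diego: ∅.
There is no time when everyone is free.
No common window exists, so the longest block is 0 minutes.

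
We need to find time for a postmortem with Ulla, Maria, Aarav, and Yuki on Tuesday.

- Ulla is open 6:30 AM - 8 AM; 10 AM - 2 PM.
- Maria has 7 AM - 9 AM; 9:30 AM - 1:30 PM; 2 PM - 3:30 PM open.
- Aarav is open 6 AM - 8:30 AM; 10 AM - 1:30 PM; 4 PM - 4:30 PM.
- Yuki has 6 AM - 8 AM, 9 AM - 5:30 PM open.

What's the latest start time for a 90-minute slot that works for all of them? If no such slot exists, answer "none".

12:00

Ulla ∩ Maria: 07:00-08:00, 10:00-13:30.
Ulla ∩ Maria ∩ Aarav: 07:00-08:00, 10:00-13:30.
Ulla ∩ Maria ∩ Aarav ∩ Yuki: 07:00-08:00, 10:00-13:30.
So the common availability across everyone is 07:00-08:00, 10:00-13:30.
The last common window of at least 90 minutes is 10:00-13:30; a 90-minute meeting can start as late as 12:00 and still end by 13:30.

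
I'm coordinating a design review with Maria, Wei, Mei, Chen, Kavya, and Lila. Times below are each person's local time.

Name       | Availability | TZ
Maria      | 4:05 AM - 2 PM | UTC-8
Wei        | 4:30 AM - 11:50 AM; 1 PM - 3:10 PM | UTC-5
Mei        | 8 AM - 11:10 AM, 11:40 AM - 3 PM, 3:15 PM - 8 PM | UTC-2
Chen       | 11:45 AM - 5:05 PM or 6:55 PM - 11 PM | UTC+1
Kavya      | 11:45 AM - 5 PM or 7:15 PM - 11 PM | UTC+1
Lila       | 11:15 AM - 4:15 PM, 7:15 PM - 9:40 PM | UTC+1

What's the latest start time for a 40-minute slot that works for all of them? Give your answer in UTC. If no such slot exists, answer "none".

19:30

Maria in UTC: 12:05-22:00 (add 8h to convert from UTC-8).
Wei in UTC: 09:30-16:50, 18:00-20:10 (add 5h to convert from UTC-5).
Mei in UTC: 10:00-13:10, 13:40-17:00, 17:15-22:00 (add 2h to convert from UTC-2).
Chen in UTC: 10:45-16:05, 17:55-22:00 (subtract 1h to convert from UTC+1).
Kavya in UTC: 10:45-16:00, 18:15-22:00 (subtract 1h to convert from UTC+1).
Lila in UTC: 10:15-15:15, 18:15-20:40 (subtract 1h to convert from UTC+1).
Maria ∩ Wei: 12:05-16:50, 18:00-20:10.
Maria ∩ Wei ∩ Mei: 12:05-13:10, 13:40-16:50, 18:00-20:10.
Maria ∩ Wei ∩ Mei ∩ Chen: 12:05-13:10, 13:40-16:05, 18:00-20:10.
Maria ∩ Wei ∩ Mei ∩ Chen ∩ Kavya: 12:05-13:10, 13:40-16:00, 18:15-20:10.
Maria ∩ Wei ∩ Mei ∩ Chen ∩ Kavya ∩ Lila: 12:05-13:10, 13:40-15:15, 18:15-20:10.
So the common availability across everyone is 12:05-13:10, 13:40-15:15, 18:15-20:10.
The last common window of at least 40 minutes is 18:15-20:10; a 40-minute meeting can start as late as 19:30 and still end by 20:10.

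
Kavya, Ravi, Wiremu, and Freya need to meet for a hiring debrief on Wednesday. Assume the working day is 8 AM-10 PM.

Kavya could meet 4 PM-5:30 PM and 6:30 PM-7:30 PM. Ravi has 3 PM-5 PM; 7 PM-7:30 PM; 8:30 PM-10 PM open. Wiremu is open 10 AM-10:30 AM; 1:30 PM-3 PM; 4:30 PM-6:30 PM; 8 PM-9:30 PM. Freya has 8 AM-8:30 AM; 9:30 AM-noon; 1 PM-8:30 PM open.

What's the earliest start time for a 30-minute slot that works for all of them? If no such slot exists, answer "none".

Kavya ∩ Ravi: 16:00-17:00, 19:00-19:30.
Kavya ∩ Ravi ∩ Wiremu: 16:30-17:00.
Kavya ∩ Ravi ∩ Wiremu ∩ Freya: 16:30-17:00.
The first common window of at least 30 minutes is 16:30-17:00, so the earliest start is 16:30.

16:30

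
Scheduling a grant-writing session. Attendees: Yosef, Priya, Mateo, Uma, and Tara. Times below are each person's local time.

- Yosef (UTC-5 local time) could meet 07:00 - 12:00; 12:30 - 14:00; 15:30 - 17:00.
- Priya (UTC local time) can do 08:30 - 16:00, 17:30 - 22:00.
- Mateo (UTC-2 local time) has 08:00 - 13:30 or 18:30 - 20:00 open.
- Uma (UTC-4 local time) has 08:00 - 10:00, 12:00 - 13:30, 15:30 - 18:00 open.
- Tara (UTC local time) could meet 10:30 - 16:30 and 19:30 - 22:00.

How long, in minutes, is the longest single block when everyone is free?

120

Yosef in UTC: 12:00-17:00, 17:30-19:00, 20:30-22:00 (add 5h to convert from UTC-5).
Priya in UTC: 08:30-16:00, 17:30-22:00.
Mateo in UTC: 10:00-15:30, 20:30-22:00 (add 2h to convert from UTC-2).
Uma in UTC: 12:00-14:00, 16:00-17:30, 19:30-22:00 (add 4h to convert from UTC-4).
Tara in UTC: 10:30-16:30, 19:30-22:00.
Yosef ∩ Priya: 12:00-16:00, 17:30-19:00, 20:30-22:00.
Yosef ∩ Priya ∩ Mateo: 12:00-15:30, 20:30-22:00.
Yosef ∩ Priya ∩ Mateo ∩ Uma: 12:00-14:00, 20:30-22:00.
Yosef ∩ Priya ∩ Mateo ∩ Uma ∩ Tara: 12:00-14:00, 20:30-22:00.
The longest is 12:00-14:00 at 120 minutes.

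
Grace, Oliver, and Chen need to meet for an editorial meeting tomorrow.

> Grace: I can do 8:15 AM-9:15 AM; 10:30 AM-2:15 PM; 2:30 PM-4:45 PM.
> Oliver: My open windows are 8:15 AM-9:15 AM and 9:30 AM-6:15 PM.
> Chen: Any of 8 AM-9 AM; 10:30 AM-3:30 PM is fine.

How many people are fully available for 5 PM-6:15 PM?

1

Oliver can make the full 17:00-18:15 slot — that's 1.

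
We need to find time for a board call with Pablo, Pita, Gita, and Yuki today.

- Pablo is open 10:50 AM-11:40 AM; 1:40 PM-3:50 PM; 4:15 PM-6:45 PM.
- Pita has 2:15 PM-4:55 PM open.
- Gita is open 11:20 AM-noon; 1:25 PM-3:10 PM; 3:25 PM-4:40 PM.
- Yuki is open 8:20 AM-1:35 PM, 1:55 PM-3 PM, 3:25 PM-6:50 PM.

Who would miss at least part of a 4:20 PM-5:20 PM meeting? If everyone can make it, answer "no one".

Gita, Pita

Pablo: free for 16:20-17:20. Pita: not fully free for 16:20-17:20. Gita: not fully free for 16:20-17:20. Yuki: free for 16:20-17:20.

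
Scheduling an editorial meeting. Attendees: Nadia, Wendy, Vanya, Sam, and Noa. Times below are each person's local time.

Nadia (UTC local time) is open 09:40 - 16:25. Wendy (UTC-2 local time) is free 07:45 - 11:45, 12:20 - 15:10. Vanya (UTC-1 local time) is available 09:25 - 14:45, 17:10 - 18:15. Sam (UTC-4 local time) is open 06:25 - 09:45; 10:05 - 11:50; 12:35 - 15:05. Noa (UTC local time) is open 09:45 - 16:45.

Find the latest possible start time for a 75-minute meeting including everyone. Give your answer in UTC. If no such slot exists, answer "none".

Nadia in UTC: 09:40-16:25.
Wendy in UTC: 09:45-13:45, 14:20-17:10 (add 2h to convert from UTC-2).
Vanya in UTC: 10:25-15:45, 18:10-19:15 (add 1h to convert from UTC-1).
Sam in UTC: 10:25-13:45, 14:05-15:50, 16:35-19:05 (add 4h to convert from UTC-4).
Noa in UTC: 09:45-16:45.
Nadia ∩ Wendy: 09:45-13:45, 14:20-16:25.
Nadia ∩ Wendy ∩ Vanya: 10:25-13:45, 14:20-15:45.
Nadia ∩ Wendy ∩ Vanya ∩ Sam: 10:25-13:45, 14:20-15:45.
Nadia ∩ Wendy ∩ Vanya ∩ Sam ∩ Noa: 10:25-13:45, 14:20-15:45.
Those are the intersection windows.
The last common window of at least 75 minutes is 14:20-15:45; a 75-minute meeting can start as late as 14:30 and still end by 15:45.

14:30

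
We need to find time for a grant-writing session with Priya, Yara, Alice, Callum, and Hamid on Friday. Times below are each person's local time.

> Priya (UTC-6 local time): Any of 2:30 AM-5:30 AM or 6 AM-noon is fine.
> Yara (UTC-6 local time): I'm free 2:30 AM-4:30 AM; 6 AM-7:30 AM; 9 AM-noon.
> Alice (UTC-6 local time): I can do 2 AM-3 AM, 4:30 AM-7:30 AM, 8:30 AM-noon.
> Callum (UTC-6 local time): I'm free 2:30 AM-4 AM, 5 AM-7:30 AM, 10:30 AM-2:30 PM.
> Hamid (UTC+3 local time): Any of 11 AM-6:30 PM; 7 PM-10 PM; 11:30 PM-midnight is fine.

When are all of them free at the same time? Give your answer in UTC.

Priya in UTC: 08:30-11:30, 12:00-18:00 (add 6h to convert from UTC-6).
Yara in UTC: 08:30-10:30, 12:00-13:30, 15:00-18:00 (add 6h to convert from UTC-6).
Alice in UTC: 08:00-09:00, 10:30-13:30, 14:30-18:00 (add 6h to convert from UTC-6).
Callum in UTC: 08:30-10:00, 11:00-13:30, 16:30-20:30 (add 6h to convert from UTC-6).
Hamid in UTC: 08:00-15:30, 16:00-19:00, 20:30-21:00 (subtract 3h to convert from UTC+3).
Priya ∩ Yara: 08:30-10:30, 12:00-13:30, 15:00-18:00.
Priya ∩ Yara ∩ Alice: 08:30-09:00, 12:00-13:30, 15:00-18:00.
Priya ∩ Yara ∩ Alice ∩ Callum: 08:30-09:00, 12:00-13:30, 16:30-18:00.
Priya ∩ Yara ∩ Alice ∩ Callum ∩ Hamid: 08:30-09:00, 12:00-13:30, 16:30-18:00.
So the common availability across everyone is 08:30-09:00, 12:00-13:30, 16:30-18:00.

08:30-09:00, 12:00-13:30, 16:30-18:00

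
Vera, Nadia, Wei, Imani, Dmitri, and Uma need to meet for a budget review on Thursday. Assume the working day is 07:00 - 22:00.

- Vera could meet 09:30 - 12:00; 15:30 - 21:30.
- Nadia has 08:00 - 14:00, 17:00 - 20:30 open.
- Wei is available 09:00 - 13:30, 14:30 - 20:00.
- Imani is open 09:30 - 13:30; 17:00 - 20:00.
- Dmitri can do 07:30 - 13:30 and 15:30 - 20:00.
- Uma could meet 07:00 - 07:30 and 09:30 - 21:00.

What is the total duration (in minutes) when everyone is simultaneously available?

330

Vera ∩ Nadia: 09:30-12:00, 17:00-20:30.
Vera ∩ Nadia ∩ Wei: 09:30-12:00, 17:00-20:00.
Vera ∩ Nadia ∩ Wei ∩ Imani: 09:30-12:00, 17:00-20:00.
Vera ∩ Nadia ∩ Wei ∩ Imani ∩ Dmitri: 09:30-12:00, 17:00-20:00.
Vera ∩ Nadia ∩ Wei ∩ Imani ∩ Dmitri ∩ Uma: 09:30-12:00, 17:00-20:00.
Those are the intersection windows.
Summing the common windows: 150 + 180 = 330 minutes.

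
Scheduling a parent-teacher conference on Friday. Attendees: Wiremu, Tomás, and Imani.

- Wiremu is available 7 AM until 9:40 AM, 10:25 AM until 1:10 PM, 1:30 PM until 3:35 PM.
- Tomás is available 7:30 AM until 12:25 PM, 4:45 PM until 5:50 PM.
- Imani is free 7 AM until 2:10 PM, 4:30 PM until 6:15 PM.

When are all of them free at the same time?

Wiremu ∩ Tomás: 07:30-09:40, 10:25-12:25.
Wiremu ∩ Tomás ∩ Imani: 07:30-09:40, 10:25-12:25.

07:30-09:40, 10:25-12:25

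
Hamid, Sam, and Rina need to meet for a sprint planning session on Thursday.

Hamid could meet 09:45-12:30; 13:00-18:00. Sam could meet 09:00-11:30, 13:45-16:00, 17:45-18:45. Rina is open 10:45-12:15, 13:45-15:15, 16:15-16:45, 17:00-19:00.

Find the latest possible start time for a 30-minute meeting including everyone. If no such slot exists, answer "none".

14:45

Hamid ∩ Sam: 09:45-11:30, 13:45-16:00, 17:45-18:00.
Hamid ∩ Sam ∩ Rina: 10:45-11:30, 13:45-15:15, 17:45-18:00.
The last common window of at least 30 minutes is 13:45-15:15; a 30-minute meeting can start as late as 14:45 and still end by 15:15.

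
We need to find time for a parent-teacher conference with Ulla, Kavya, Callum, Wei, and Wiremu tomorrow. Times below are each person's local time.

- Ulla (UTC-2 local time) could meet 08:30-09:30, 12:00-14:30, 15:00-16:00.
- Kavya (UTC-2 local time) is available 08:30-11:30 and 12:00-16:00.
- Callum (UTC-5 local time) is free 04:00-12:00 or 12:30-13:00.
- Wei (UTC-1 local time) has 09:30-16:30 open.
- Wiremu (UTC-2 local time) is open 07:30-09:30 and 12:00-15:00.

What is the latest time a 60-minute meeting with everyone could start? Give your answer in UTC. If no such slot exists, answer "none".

15:30

Ulla in UTC: 10:30-11:30, 14:00-16:30, 17:00-18:00 (add 2h to convert from UTC-2).
Kavya in UTC: 10:30-13:30, 14:00-18:00 (add 2h to convert from UTC-2).
Callum in UTC: 09:00-17:00, 17:30-18:00 (add 5h to convert from UTC-5).
Wei in UTC: 10:30-17:30 (add 1h to convert from UTC-1).
Wiremu in UTC: 09:30-11:30, 14:00-17:00 (add 2h to convert from UTC-2).
Ulla ∩ Kavya: 10:30-11:30, 14:00-16:30, 17:00-18:00.
Ulla ∩ Kavya ∩ Callum: 10:30-11:30, 14:00-16:30, 17:30-18:00.
Ulla ∩ Kavya ∩ Callum ∩ Wei: 10:30-11:30, 14:00-16:30.
Ulla ∩ Kavya ∩ Callum ∩ Wei ∩ Wiremu: 10:30-11:30, 14:00-16:30.
The last common window of at least 60 minutes is 14:00-16:30; a 60-minute meeting can start as late as 15:30 and still end by 16:30.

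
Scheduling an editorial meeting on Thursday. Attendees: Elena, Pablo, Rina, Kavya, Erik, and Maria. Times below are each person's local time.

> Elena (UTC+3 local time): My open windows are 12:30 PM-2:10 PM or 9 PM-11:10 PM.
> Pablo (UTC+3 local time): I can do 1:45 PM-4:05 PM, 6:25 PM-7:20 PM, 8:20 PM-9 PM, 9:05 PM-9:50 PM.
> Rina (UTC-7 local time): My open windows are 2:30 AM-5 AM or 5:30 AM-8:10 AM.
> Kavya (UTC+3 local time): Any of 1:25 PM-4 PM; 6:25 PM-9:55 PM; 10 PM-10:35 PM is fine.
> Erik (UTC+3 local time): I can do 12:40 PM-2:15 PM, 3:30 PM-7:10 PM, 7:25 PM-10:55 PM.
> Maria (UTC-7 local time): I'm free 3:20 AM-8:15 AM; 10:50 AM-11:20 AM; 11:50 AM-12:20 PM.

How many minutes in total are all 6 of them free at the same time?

25

Elena in UTC: 09:30-11:10, 18:00-20:10 (subtract 3h to convert from UTC+3).
Pablo in UTC: 10:45-13:05, 15:25-16:20, 17:20-18:00, 18:05-18:50 (subtract 3h to convert from UTC+3).
Rina in UTC: 09:30-12:00, 12:30-15:10 (add 7h to convert from UTC-7).
Kavya in UTC: 10:25-13:00, 15:25-18:55, 19:00-19:35 (subtract 3h to convert from UTC+3).
Erik in UTC: 09:40-11:15, 12:30-16:10, 16:25-19:55 (subtract 3h to convert from UTC+3).
Maria in UTC: 10:20-15:15, 17:50-18:20, 18:50-19:20 (add 7h to convert from UTC-7).
Elena ∩ Pablo: 10:45-11:10, 18:05-18:50.
Elena ∩ Pablo ∩ Rina: 10:45-11:10.
Elena ∩ Pablo ∩ Rina ∩ Kavya: 10:45-11:10.
Elena ∩ Pablo ∩ Rina ∩ Kavya ∩ Erik: 10:45-11:10.
Elena ∩ Pablo ∩ Rina ∩ Kavya ∩ Erik ∩ Maria: 10:45-11:10.
That's a single block of 25 minutes.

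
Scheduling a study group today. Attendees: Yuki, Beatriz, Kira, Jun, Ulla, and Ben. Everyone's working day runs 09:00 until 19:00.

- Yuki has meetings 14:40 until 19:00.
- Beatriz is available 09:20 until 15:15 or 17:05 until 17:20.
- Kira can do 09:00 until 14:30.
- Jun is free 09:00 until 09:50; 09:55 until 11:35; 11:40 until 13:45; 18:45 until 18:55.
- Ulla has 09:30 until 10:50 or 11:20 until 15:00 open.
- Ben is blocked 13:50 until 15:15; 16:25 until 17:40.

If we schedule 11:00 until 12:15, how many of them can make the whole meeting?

Yuki free: 09:00-14:40 (invert busy blocks within the working day).
Beatriz free: 09:20-15:15, 17:05-17:20.
Kira free: 09:00-14:30.
Jun free: 09:00-09:50, 09:55-11:35, 11:40-13:45, 18:45-18:55.
Ulla free: 09:30-10:50, 11:20-15:00.
Ben free: 09:00-13:50, 15:15-16:25, 17:40-19:00 (invert busy blocks within the working day).
Yuki, Beatriz, Kira, and Ben can make the full 11:00-12:15 slot — that's 4.

4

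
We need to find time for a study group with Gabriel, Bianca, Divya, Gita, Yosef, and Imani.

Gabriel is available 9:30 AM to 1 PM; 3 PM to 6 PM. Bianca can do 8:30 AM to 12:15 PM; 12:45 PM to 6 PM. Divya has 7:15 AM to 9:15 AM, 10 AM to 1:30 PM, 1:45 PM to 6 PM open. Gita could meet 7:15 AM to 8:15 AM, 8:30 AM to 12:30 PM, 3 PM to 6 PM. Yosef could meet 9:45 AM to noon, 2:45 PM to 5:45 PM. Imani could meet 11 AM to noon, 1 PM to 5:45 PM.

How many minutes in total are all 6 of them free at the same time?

225

Gabriel ∩ Bianca: 09:30-12:15, 12:45-13:00, 15:00-18:00.
Gabriel ∩ Bianca ∩ Divya: 10:00-12:15, 12:45-13:00, 15:00-18:00.
Gabriel ∩ Bianca ∩ Divya ∩ Gita: 10:00-12:15, 15:00-18:00.
Gabriel ∩ Bianca ∩ Divya ∩ Gita ∩ Yosef: 10:00-12:00, 15:00-17:45.
Gabriel ∩ Bianca ∩ Divya ∩ Gita ∩ Yosef ∩ Imani: 11:00-12:00, 15:00-17:45.
So the common availability across everyone is 11:00-12:00, 15:00-17:45.
Summing the common windows: 60 + 165 = 225 minutes.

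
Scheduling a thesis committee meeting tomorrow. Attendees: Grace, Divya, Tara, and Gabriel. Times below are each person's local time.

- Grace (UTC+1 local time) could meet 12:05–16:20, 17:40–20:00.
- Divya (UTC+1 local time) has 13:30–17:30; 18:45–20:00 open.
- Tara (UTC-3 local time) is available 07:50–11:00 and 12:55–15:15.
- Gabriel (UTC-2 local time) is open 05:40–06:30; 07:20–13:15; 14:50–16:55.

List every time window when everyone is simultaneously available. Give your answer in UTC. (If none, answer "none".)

12:30-14:00, 17:45-18:15

Grace in UTC: 11:05-15:20, 16:40-19:00 (subtract 1h to convert from UTC+1).
Divya in UTC: 12:30-16:30, 17:45-19:00 (subtract 1h to convert from UTC+1).
Tara in UTC: 10:50-14:00, 15:55-18:15 (add 3h to convert from UTC-3).
Gabriel in UTC: 07:40-08:30, 09:20-15:15, 16:50-18:55 (add 2h to convert from UTC-2).
Grace ∩ Divya: 12:30-15:20, 17:45-19:00.
Grace ∩ Divya ∩ Tara: 12:30-14:00, 17:45-18:15.
Grace ∩ Divya ∩ Tara ∩ Gabriel: 12:30-14:00, 17:45-18:15.
Those are the intersection windows.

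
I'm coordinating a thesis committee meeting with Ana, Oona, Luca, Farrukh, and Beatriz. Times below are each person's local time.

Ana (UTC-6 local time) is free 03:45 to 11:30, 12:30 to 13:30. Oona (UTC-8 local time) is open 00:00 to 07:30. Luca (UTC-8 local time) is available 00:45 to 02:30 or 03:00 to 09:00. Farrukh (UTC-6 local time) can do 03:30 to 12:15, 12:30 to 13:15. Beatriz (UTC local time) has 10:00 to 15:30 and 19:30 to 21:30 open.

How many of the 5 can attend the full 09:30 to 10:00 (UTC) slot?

3

Ana in UTC: 09:45-17:30, 18:30-19:30 (add 6h to convert from UTC-6).
Oona in UTC: 08:00-15:30 (add 8h to convert from UTC-8).
Luca in UTC: 08:45-10:30, 11:00-17:00 (add 8h to convert from UTC-8).
Farrukh in UTC: 09:30-18:15, 18:30-19:15 (add 6h to convert from UTC-6).
Beatriz in UTC: 10:00-15:30, 19:30-21:30.
Oona, Luca, and Farrukh can make the full 09:30-10:00 slot — that's 3.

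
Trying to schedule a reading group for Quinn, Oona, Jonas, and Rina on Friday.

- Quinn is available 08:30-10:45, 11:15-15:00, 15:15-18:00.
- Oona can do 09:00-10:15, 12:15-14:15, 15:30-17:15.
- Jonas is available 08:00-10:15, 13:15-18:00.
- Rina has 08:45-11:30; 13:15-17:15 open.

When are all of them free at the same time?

09:00-10:15, 13:15-14:15, 15:30-17:15

Quinn ∩ Oona: 09:00-10:15, 12:15-14:15, 15:30-17:15.
Quinn ∩ Oona ∩ Jonas: 09:00-10:15, 13:15-14:15, 15:30-17:15.
Quinn ∩ Oona ∩ Jonas ∩ Rina: 09:00-10:15, 13:15-14:15, 15:30-17:15.
Those are the intersection windows.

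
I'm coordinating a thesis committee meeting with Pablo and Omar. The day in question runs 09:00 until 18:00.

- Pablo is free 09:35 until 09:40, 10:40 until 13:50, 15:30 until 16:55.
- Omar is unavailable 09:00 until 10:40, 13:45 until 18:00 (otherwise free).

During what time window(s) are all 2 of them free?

10:40-13:45

Pablo free: 09:35-09:40, 10:40-13:50, 15:30-16:55.
Omar free: 10:40-13:45 (invert busy blocks within the working day).
Pablo ∩ Omar: 10:40-13:45.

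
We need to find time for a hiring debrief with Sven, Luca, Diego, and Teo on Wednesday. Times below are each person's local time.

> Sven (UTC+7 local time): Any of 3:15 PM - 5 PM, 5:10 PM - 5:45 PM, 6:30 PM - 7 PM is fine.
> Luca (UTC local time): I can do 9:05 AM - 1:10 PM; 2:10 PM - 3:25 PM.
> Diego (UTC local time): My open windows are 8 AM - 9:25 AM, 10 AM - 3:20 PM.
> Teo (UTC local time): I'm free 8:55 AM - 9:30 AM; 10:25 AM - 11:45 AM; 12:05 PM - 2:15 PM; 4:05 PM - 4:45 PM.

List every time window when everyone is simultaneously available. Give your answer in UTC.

09:05-09:25, 10:25-10:45, 11:30-11:45

Sven in UTC: 08:15-10:00, 10:10-10:45, 11:30-12:00 (subtract 7h to convert from UTC+7).
Luca in UTC: 09:05-13:10, 14:10-15:25.
Diego in UTC: 08:00-09:25, 10:00-15:20.
Teo in UTC: 08:55-09:30, 10:25-11:45, 12:05-14:15, 16:05-16:45.
Sven ∩ Luca: 09:05-10:00, 10:10-10:45, 11:30-12:00.
Sven ∩ Luca ∩ Diego: 09:05-09:25, 10:10-10:45, 11:30-12:00.
Sven ∩ Luca ∩ Diego ∩ Teo: 09:05-09:25, 10:25-10:45, 11:30-11:45.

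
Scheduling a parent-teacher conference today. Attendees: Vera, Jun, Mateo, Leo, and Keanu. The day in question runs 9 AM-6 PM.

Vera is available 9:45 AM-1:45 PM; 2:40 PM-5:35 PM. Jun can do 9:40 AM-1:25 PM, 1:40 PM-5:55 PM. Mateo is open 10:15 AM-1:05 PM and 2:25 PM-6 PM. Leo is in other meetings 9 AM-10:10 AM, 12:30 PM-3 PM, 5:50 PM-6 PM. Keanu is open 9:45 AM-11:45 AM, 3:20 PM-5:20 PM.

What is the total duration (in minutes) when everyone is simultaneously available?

210

Vera free: 09:45-13:45, 14:40-17:35.
Jun free: 09:40-13:25, 13:40-17:55.
Mateo free: 10:15-13:05, 14:25-18:00.
Leo free: 10:10-12:30, 15:00-17:50 (invert busy blocks within the working day).
Keanu free: 09:45-11:45, 15:20-17:20.
Vera ∩ Jun: 09:45-13:25, 13:40-13:45, 14:40-17:35.
Vera ∩ Jun ∩ Mateo: 10:15-13:05, 14:40-17:35.
Vera ∩ Jun ∩ Mateo ∩ Leo: 10:15-12:30, 15:00-17:35.
Vera ∩ Jun ∩ Mateo ∩ Leo ∩ Keanu: 10:15-11:45, 15:20-17:20.
Summing the common windows: 90 + 120 = 210 minutes.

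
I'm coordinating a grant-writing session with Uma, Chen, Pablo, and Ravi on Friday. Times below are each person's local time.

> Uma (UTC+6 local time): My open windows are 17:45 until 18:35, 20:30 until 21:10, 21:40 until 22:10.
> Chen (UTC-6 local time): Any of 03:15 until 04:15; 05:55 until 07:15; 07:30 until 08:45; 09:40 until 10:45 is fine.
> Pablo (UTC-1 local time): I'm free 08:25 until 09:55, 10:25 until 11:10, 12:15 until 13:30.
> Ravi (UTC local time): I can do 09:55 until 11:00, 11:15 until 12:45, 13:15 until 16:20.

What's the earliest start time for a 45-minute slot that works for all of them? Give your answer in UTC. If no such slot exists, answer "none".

none

Uma in UTC: 11:45-12:35, 14:30-15:10, 15:40-16:10 (subtract 6h to convert from UTC+6).
Chen in UTC: 09:15-10:15, 11:55-13:15, 13:30-14:45, 15:40-16:45 (add 6h to convert from UTC-6).
Pablo in UTC: 09:25-10:55, 11:25-12:10, 13:15-14:30 (add 1h to convert from UTC-1).
Ravi in UTC: 09:55-11:00, 11:15-12:45, 13:15-16:20.
Uma ∩ Chen: 11:55-12:35, 14:30-14:45, 15:40-16:10.
Uma ∩ Chen ∩ Pablo: 11:55-12:10.
Uma ∩ Chen ∩ Pablo ∩ Ravi: 11:55-12:10.
No common window is at least 45 minutes long.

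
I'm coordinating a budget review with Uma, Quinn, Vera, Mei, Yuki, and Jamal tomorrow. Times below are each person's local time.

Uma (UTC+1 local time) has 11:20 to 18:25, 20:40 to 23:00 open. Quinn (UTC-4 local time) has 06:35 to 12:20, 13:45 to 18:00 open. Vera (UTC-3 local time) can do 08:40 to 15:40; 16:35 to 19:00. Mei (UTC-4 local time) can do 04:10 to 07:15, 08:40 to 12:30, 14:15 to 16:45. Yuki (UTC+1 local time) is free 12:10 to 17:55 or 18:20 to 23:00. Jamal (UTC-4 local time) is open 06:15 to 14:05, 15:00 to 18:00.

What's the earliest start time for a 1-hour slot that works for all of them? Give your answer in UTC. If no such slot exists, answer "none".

Uma in UTC: 10:20-17:25, 19:40-22:00 (subtract 1h to convert from UTC+1).
Quinn in UTC: 10:35-16:20, 17:45-22:00 (add 4h to convert from UTC-4).
Vera in UTC: 11:40-18:40, 19:35-22:00 (add 3h to convert from UTC-3).
Mei in UTC: 08:10-11:15, 12:40-16:30, 18:15-20:45 (add 4h to convert from UTC-4).
Yuki in UTC: 11:10-16:55, 17:20-22:00 (subtract 1h to convert from UTC+1).
Jamal in UTC: 10:15-18:05, 19:00-22:00 (add 4h to convert from UTC-4).
Uma ∩ Quinn: 10:35-16:20, 19:40-22:00.
Uma ∩ Quinn ∩ Vera: 11:40-16:20, 19:40-22:00.
Uma ∩ Quinn ∩ Vera ∩ Mei: 12:40-16:20, 19:40-20:45.
Uma ∩ Quinn ∩ Vera ∩ Mei ∩ Yuki: 12:40-16:20, 19:40-20:45.
Uma ∩ Quinn ∩ Vera ∩ Mei ∩ Yuki ∩ Jamal: 12:40-16:20, 19:40-20:45.
The first common window of at least 60 minutes is 12:40-16:20, so the earliest start is 12:40.

12:40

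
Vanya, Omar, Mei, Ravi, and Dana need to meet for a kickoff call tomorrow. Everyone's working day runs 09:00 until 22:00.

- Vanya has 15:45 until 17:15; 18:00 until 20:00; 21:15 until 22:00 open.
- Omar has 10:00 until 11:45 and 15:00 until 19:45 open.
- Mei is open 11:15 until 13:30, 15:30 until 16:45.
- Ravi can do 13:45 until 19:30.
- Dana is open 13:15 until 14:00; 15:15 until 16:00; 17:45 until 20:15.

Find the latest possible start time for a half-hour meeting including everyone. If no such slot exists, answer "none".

Vanya ∩ Omar: 15:45-17:15, 18:00-19:45.
Vanya ∩ Omar ∩ Mei: 15:45-16:45.
Vanya ∩ Omar ∩ Mei ∩ Ravi: 15:45-16:45.
Vanya ∩ Omar ∩ Mei ∩ Ravi ∩ Dana: 15:45-16:00.
No common window is at least 30 minutes long.

none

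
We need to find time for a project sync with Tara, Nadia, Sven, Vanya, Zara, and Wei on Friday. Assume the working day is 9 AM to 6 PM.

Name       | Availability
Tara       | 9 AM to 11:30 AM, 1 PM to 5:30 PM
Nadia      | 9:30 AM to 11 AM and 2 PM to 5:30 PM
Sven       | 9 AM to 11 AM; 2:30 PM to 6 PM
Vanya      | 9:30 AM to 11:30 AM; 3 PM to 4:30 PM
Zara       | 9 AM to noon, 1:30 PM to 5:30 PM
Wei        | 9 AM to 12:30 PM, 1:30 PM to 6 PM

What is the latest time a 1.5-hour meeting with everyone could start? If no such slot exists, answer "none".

15:00

Tara ∩ Nadia: 09:30-11:00, 14:00-17:30.
Tara ∩ Nadia ∩ Sven: 09:30-11:00, 14:30-17:30.
Tara ∩ Nadia ∩ Sven ∩ Vanya: 09:30-11:00, 15:00-16:30.
Tara ∩ Nadia ∩ Sven ∩ Vanya ∩ Zara: 09:30-11:00, 15:00-16:30.
Tara ∩ Nadia ∩ Sven ∩ Vanya ∩ Zara ∩ Wei: 09:30-11:00, 15:00-16:30.
The last common window of at least 90 minutes is 15:00-16:30; a 90-minute meeting can start as late as 15:00 and still end by 16:30.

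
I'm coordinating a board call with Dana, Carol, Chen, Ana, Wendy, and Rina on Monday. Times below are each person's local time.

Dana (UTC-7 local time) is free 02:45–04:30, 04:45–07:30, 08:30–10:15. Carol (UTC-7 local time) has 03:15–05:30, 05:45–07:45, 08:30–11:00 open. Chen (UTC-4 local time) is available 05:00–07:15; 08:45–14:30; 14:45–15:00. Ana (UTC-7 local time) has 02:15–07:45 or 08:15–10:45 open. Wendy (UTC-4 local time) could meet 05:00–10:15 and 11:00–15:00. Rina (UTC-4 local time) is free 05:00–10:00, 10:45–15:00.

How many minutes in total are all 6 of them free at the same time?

Dana in UTC: 09:45-11:30, 11:45-14:30, 15:30-17:15 (add 7h to convert from UTC-7).
Carol in UTC: 10:15-12:30, 12:45-14:45, 15:30-18:00 (add 7h to convert from UTC-7).
Chen in UTC: 09:00-11:15, 12:45-18:30, 18:45-19:00 (add 4h to convert from UTC-4).
Ana in UTC: 09:15-14:45, 15:15-17:45 (add 7h to convert from UTC-7).
Wendy in UTC: 09:00-14:15, 15:00-19:00 (add 4h to convert from UTC-4).
Rina in UTC: 09:00-14:00, 14:45-19:00 (add 4h to convert from UTC-4).
Dana ∩ Carol: 10:15-11:30, 11:45-12:30, 12:45-14:30, 15:30-17:15.
Dana ∩ Carol ∩ Chen: 10:15-11:15, 12:45-14:30, 15:30-17:15.
Dana ∩ Carol ∩ Chen ∩ Ana: 10:15-11:15, 12:45-14:30, 15:30-17:15.
Dana ∩ Carol ∩ Chen ∩ Ana ∩ Wendy: 10:15-11:15, 12:45-14:15, 15:30-17:15.
Dana ∩ Carol ∩ Chen ∩ Ana ∩ Wendy ∩ Rina: 10:15-11:15, 12:45-14:00, 15:30-17:15.
Summing the common windows: 60 + 75 + 105 = 240 minutes.

240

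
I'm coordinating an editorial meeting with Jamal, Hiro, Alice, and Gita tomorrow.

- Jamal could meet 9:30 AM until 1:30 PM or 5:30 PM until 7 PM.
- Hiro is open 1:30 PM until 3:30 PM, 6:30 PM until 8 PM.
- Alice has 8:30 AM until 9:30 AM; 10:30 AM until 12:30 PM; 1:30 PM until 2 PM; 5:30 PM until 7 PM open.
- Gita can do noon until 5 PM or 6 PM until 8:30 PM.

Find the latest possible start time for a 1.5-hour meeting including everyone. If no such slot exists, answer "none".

Jamal ∩ Hiro: 18:30-19:00.
Jamal ∩ Hiro ∩ Alice: 18:30-19:00.
Jamal ∩ Hiro ∩ Alice ∩ Gita: 18:30-19:00.
No common window is at least 90 minutes long.

none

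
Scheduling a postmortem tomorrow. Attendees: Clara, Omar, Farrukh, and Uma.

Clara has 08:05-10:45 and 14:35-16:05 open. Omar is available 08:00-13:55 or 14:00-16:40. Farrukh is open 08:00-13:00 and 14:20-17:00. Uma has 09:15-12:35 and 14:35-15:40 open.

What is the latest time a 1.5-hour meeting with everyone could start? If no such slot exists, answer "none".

Clara ∩ Omar: 08:05-10:45, 14:35-16:05.
Clara ∩ Omar ∩ Farrukh: 08:05-10:45, 14:35-16:05.
Clara ∩ Omar ∩ Farrukh ∩ Uma: 09:15-10:45, 14:35-15:40.
The last common window of at least 90 minutes is 09:15-10:45; a 90-minute meeting can start as late as 09:15 and still end by 10:45.

09:15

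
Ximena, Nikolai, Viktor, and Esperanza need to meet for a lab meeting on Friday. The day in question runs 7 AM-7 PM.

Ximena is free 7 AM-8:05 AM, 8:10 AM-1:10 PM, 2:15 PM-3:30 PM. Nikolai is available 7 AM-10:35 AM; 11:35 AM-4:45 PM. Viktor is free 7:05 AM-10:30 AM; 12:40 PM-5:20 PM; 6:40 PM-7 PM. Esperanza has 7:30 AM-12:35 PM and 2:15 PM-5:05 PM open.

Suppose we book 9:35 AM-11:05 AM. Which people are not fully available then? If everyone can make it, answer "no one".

Nikolai, Viktor

Ximena: free for 09:35-11:05. Nikolai: not fully free for 09:35-11:05. Viktor: not fully free for 09:35-11:05. Esperanza: free for 09:35-11:05.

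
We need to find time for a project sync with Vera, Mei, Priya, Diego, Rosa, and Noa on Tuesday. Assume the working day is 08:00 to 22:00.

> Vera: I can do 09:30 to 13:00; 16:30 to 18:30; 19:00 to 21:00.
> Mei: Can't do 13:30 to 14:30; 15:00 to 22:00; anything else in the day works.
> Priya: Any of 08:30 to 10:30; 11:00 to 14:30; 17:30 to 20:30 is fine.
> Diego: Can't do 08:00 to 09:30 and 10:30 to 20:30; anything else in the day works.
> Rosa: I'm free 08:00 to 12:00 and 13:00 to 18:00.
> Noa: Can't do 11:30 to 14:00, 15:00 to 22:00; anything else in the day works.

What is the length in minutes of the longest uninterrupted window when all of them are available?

60

Vera free: 09:30-13:00, 16:30-18:30, 19:00-21:00.
Mei free: 08:00-13:30, 14:30-15:00 (invert busy blocks within the working day).
Priya free: 08:30-10:30, 11:00-14:30, 17:30-20:30.
Diego free: 09:30-10:30, 20:30-22:00 (invert busy blocks within the working day).
Rosa free: 08:00-12:00, 13:00-18:00.
Noa free: 08:00-11:30, 14:00-15:00 (invert busy blocks within the working day).
Vera ∩ Mei: 09:30-13:00.
Vera ∩ Mei ∩ Priya: 09:30-10:30, 11:00-13:00.
Vera ∩ Mei ∩ Priya ∩ Diego: 09:30-10:30.
Vera ∩ Mei ∩ Priya ∩ Diego ∩ Rosa: 09:30-10:30.
Vera ∩ Mei ∩ Priya ∩ Diego ∩ Rosa ∩ Noa: 09:30-10:30.
So the common availability across everyone is 09:30-10:30.
The longest is 09:30-10:30 at 60 minutes.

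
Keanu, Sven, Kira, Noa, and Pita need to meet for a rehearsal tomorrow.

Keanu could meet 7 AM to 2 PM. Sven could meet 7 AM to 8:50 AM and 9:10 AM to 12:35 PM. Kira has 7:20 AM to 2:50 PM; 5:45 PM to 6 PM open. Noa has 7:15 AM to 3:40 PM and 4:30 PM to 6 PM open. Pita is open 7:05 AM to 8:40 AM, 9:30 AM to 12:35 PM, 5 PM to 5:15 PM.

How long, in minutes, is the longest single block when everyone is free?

Keanu ∩ Sven: 07:00-08:50, 09:10-12:35.
Keanu ∩ Sven ∩ Kira: 07:20-08:50, 09:10-12:35.
Keanu ∩ Sven ∩ Kira ∩ Noa: 07:20-08:50, 09:10-12:35.
Keanu ∩ Sven ∩ Kira ∩ Noa ∩ Pita: 07:20-08:40, 09:30-12:35.
The longest is 09:30-12:35 at 185 minutes.

185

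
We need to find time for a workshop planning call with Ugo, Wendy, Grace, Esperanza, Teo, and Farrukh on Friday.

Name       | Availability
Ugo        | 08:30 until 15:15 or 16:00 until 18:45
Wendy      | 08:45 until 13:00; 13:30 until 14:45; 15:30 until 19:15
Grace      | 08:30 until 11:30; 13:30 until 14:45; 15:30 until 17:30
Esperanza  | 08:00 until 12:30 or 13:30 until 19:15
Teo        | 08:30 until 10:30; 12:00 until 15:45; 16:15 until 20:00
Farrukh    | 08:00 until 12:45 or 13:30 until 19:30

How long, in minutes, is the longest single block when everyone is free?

Ugo ∩ Wendy: 08:45-13:00, 13:30-14:45, 16:00-18:45.
Ugo ∩ Wendy ∩ Grace: 08:45-11:30, 13:30-14:45, 16:00-17:30.
Ugo ∩ Wendy ∩ Grace ∩ Esperanza: 08:45-11:30, 13:30-14:45, 16:00-17:30.
Ugo ∩ Wendy ∩ Grace ∩ Esperanza ∩ Teo: 08:45-10:30, 13:30-14:45, 16:15-17:30.
Ugo ∩ Wendy ∩ Grace ∩ Esperanza ∩ Teo ∩ Farrukh: 08:45-10:30, 13:30-14:45, 16:15-17:30.
The longest is 08:45-10:30 at 105 minutes.

105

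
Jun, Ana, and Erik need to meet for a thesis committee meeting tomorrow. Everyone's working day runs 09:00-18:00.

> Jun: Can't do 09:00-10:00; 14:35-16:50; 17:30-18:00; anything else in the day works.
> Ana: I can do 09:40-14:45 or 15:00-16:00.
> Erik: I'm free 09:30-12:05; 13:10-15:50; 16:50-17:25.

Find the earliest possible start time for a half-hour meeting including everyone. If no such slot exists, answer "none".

Jun free: 10:00-14:35, 16:50-17:30 (invert busy blocks within the working day).
Ana free: 09:40-14:45, 15:00-16:00.
Erik free: 09:30-12:05, 13:10-15:50, 16:50-17:25.
Jun ∩ Ana: 10:00-14:35.
Jun ∩ Ana ∩ Erik: 10:00-12:05, 13:10-14:35.
Those are the intersection windows.
The first common window of at least 30 minutes is 10:00-12:05, so the earliest start is 10:00.

10:00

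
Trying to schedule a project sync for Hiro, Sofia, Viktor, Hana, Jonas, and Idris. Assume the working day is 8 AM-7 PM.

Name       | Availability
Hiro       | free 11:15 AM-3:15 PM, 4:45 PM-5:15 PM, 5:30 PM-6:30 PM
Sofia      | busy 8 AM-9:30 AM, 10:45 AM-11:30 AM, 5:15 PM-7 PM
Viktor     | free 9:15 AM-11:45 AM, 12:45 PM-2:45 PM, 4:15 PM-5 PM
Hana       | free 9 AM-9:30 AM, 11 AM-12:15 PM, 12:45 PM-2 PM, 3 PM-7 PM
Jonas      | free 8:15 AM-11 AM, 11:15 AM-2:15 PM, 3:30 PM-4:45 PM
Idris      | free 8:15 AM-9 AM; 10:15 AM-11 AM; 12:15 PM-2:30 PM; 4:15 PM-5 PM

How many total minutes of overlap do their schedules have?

75

Hiro free: 11:15-15:15, 16:45-17:15, 17:30-18:30.
Sofia free: 09:30-10:45, 11:30-17:15 (invert busy blocks within the working day).
Viktor free: 09:15-11:45, 12:45-14:45, 16:15-17:00.
Hana free: 09:00-09:30, 11:00-12:15, 12:45-14:00, 15:00-19:00.
Jonas free: 08:15-11:00, 11:15-14:15, 15:30-16:45.
Idris free: 08:15-09:00, 10:15-11:00, 12:15-14:30, 16:15-17:00.
Hiro ∩ Sofia: 11:30-15:15, 16:45-17:15.
Hiro ∩ Sofia ∩ Viktor: 11:30-11:45, 12:45-14:45, 16:45-17:00.
Hiro ∩ Sofia ∩ Viktor ∩ Hana: 11:30-11:45, 12:45-14:00, 16:45-17:00.
Hiro ∩ Sofia ∩ Viktor ∩ Hana ∩ Jonas: 11:30-11:45, 12:45-14:00.
Hiro ∩ Sofia ∩ Viktor ∩ Hana ∩ Jonas ∩ Idris: 12:45-14:00.
Those are the intersection windows.
That's a single block of 75 minutes.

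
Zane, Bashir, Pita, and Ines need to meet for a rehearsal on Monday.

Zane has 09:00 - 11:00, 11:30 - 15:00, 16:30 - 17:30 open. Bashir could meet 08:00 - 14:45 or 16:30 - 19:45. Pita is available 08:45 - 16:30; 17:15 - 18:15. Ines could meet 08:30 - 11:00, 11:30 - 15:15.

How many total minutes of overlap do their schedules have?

315

Zane ∩ Bashir: 09:00-11:00, 11:30-14:45, 16:30-17:30.
Zane ∩ Bashir ∩ Pita: 09:00-11:00, 11:30-14:45, 17:15-17:30.
Zane ∩ Bashir ∩ Pita ∩ Ines: 09:00-11:00, 11:30-14:45.
So the common availability across everyone is 09:00-11:00, 11:30-14:45.
Summing the common windows: 120 + 195 = 315 minutes.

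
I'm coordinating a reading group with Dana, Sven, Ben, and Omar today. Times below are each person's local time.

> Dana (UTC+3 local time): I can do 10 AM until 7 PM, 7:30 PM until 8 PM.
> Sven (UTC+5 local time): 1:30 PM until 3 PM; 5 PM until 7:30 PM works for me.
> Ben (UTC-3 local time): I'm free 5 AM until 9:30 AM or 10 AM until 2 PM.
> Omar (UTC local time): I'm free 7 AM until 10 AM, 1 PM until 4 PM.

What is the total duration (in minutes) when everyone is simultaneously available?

180

Dana in UTC: 07:00-16:00, 16:30-17:00 (subtract 3h to convert from UTC+3).
Sven in UTC: 08:30-10:00, 12:00-14:30 (subtract 5h to convert from UTC+5).
Ben in UTC: 08:00-12:30, 13:00-17:00 (add 3h to convert from UTC-3).
Omar in UTC: 07:00-10:00, 13:00-16:00.
Dana ∩ Sven: 08:30-10:00, 12:00-14:30.
Dana ∩ Sven ∩ Ben: 08:30-10:00, 12:00-12:30, 13:00-14:30.
Dana ∩ Sven ∩ Ben ∩ Omar: 08:30-10:00, 13:00-14:30.
Summing the common windows: 90 + 90 = 180 minutes.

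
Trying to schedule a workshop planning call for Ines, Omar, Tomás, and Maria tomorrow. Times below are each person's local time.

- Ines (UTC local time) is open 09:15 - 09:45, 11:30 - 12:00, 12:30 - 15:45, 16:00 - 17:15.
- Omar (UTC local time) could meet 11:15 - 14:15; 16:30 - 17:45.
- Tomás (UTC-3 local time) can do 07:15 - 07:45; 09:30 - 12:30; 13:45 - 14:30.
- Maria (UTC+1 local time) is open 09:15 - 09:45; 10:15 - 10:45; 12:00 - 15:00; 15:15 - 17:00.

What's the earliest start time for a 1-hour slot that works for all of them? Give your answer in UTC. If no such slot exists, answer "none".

Ines in UTC: 09:15-09:45, 11:30-12:00, 12:30-15:45, 16:00-17:15.
Omar in UTC: 11:15-14:15, 16:30-17:45.
Tomás in UTC: 10:15-10:45, 12:30-15:30, 16:45-17:30 (add 3h to convert from UTC-3).
Maria in UTC: 08:15-08:45, 09:15-09:45, 11:00-14:00, 14:15-16:00 (subtract 1h to convert from UTC+1).
Ines ∩ Omar: 11:30-12:00, 12:30-14:15, 16:30-17:15.
Ines ∩ Omar ∩ Tomás: 12:30-14:15, 16:45-17:15.
Ines ∩ Omar ∩ Tomás ∩ Maria: 12:30-14:00.
The first common window of at least 60 minutes is 12:30-14:00, so the earliest start is 12:30.

12:30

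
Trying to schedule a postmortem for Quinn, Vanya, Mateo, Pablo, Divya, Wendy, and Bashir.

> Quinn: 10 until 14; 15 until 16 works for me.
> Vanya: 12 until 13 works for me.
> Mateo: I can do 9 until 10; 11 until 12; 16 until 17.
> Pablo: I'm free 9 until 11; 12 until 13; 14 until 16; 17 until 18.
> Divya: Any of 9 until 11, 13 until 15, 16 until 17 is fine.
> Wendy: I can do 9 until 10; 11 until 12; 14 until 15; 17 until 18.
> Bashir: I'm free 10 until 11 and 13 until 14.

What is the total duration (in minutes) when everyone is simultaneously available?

0

Quinn ∩ Vanya: 12:00-13:00.
Quinn ∩ Vanya ∩ Mateo: ∅.
Quinn ∩ Vanya ∩ Mateo ∩ Pablo: ∅.
Quinn ∩ Vanya ∩ Mateo ∩ Pablo ∩ Divya: ∅.
Quinn ∩ Vanya ∩ Mateo ∩ Pablo ∩ Divya ∩ Wendy: ∅.
Quinn ∩ Vanya ∩ Mateo ∩ Pablo ∩ Divya ∩ Wendy ∩ Bashir: ∅.
There is no time when everyone is free.
There is no common window, so the total is 0 minutes.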